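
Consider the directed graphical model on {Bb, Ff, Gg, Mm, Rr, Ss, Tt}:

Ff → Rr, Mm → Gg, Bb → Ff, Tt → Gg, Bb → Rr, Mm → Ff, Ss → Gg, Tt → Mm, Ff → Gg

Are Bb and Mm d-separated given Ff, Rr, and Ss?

There are 6 undirected paths between Bb and Mm; checking each against the conditioning set {Ff, Rr, Ss}:
  1. Bb → Rr ← Ff → Gg ← Tt → Mm — Rr:collider[open]; Ff:fork[blocks]; Gg:collider[blocks]; Tt:fork[open] ⇒ blocked
  2. Bb → Rr ← Ff → Gg ← Mm — Rr:collider[open]; Ff:fork[blocks]; Gg:collider[blocks] ⇒ blocked
  3. Bb → Rr ← Ff ← Mm — Rr:collider[open]; Ff:chain[blocks] ⇒ blocked
  4. Bb → Ff → Gg ← Tt → Mm — Ff:chain[blocks]; Gg:collider[blocks]; Tt:fork[open] ⇒ blocked
  5. Bb → Ff → Gg ← Mm — Ff:chain[blocks]; Gg:collider[blocks] ⇒ blocked
  6. Bb → Ff ← Mm — Ff:collider[open] ⇒ active
Since the path Bb → Ff ← Mm is active, Bb and Mm are not d-separated given {Ff, Rr, Ss}.

No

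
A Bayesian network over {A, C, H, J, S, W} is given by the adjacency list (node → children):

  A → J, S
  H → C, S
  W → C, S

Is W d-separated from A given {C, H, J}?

Yes — W and A are d-separated given {C, H, J}.

We examine all 2 paths between W and A:
Path 1: W → C ← H → S ← A
  H is a fork here and H is conditioned on, so the path is blocked at H.
Path 2: W → S ← A
  S is a collider here and neither S nor any of its descendants is conditioned on, so the collider stays closed — the path is blocked at S.
Since every path is blocked, d-separation holds.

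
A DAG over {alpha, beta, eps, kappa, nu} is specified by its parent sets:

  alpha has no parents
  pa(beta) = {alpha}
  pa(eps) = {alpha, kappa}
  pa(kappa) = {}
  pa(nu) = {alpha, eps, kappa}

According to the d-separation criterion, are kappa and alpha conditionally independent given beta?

Enumerating the 4 paths from kappa to alpha and testing each for blocking by {beta}:
Path 1: kappa → eps → nu ← alpha
  nu is a collider here and neither nu nor any of its descendants is conditioned on, so the collider stays closed — the path is blocked at nu.
Path 2: kappa → eps ← alpha
  eps is a collider here and neither eps nor any of its descendants is conditioned on, so the collider stays closed — the path is blocked at eps.
Path 3: kappa → nu ← eps ← alpha
  nu is a collider here and neither nu nor any of its descendants is conditioned on, so the collider stays closed — the path is blocked at nu.
Path 4: kappa → nu ← alpha
  nu is a collider here and neither nu nor any of its descendants is conditioned on, so the collider stays closed — the path is blocked at nu.
All paths are blocked; kappa ⊥ alpha | {beta} holds.

Yes — kappa and alpha are d-separated given {beta}.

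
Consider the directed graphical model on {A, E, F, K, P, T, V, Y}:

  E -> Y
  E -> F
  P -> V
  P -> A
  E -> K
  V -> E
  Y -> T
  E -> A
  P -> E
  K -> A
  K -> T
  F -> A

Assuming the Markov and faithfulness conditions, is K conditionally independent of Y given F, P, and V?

No — K and Y are not d-separated given {F, P, V}.

Enumerating the 6 paths from K to Y and testing each for blocking by {F, P, V}:
Path 1: K ← E → Y
  E is a fork and E is not conditioned on — no node blocks this path, so it is active.
Path 2: K → A ← E → Y
  A is a collider here and neither A nor any of its descendants is conditioned on, so the collider stays closed — the path is blocked at A.
Path 3: K → A ← P → V → E → Y
  A is a collider here and neither A nor any of its descendants is conditioned on, so the collider stays closed — the path is blocked at A.
Path 4: K → A ← P → E → Y
  A is a collider here and neither A nor any of its descendants is conditioned on, so the collider stays closed — the path is blocked at A.
Path 5: K → A ← F ← E → Y
  A is a collider here and neither A nor any of its descendants is conditioned on, so the collider stays closed — the path is blocked at A.
Path 6: K → T ← Y
  T is a collider here and neither T nor any of its descendants is conditioned on, so the collider stays closed — the path is blocked at T.
At least one path is unblocked, so d-separation fails.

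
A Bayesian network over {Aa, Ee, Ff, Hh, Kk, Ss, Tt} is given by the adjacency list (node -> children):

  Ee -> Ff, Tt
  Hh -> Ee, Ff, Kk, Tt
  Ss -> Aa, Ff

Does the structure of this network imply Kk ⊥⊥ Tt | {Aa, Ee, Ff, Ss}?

We examine all 3 paths between Kk and Tt:
Path 1: Kk ← Hh → Ee → Tt
  Ee is a chain here and Ee is conditioned on, so the path is blocked at Ee.
Path 2: Kk ← Hh → Ff ← Ee → Tt
  Ee is a fork here and Ee is conditioned on, so the path is blocked at Ee.
Path 3: Kk ← Hh → Tt
  Hh is a fork and Hh is not conditioned on — no node blocks this path, so it is active.
Since the path Kk ← Hh → Tt is active, Kk and Tt are not d-separated given {Aa, Ee, Ff, Ss}.

No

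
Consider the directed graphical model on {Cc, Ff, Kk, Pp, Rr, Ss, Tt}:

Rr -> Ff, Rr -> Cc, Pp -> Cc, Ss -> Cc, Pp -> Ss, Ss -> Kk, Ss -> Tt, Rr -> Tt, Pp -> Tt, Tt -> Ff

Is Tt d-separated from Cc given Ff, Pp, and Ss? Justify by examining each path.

Enumerating the 6 paths from Tt to Cc and testing each for blocking by {Ff, Pp, Ss}:
Path 1: Tt → Ff ← Rr → Cc
  Ff is a collider and Ff is conditioned on, which opens it; Rr is a fork and Rr is not conditioned on — no node blocks this path, so it is active.
Path 2: Tt ← Ss → Cc
  Ss is a fork here and Ss is conditioned on, so the path is blocked at Ss.
Path 3: Tt ← Ss ← Pp → Cc
  Ss is a chain here and Ss is conditioned on, so the path is blocked at Ss.
Path 4: Tt ← Pp → Cc
  Pp is a fork here and Pp is conditioned on, so the path is blocked at Pp.
Path 5: Tt ← Pp → Ss → Cc
  Pp is a fork here and Pp is conditioned on, so the path is blocked at Pp.
Path 6: Tt ← Rr → Cc
  Rr is a fork and Rr is not conditioned on — no node blocks this path, so it is active.
Since the path Tt → Ff ← Rr → Cc is active, Tt and Cc are not d-separated given {Ff, Pp, Ss}.

No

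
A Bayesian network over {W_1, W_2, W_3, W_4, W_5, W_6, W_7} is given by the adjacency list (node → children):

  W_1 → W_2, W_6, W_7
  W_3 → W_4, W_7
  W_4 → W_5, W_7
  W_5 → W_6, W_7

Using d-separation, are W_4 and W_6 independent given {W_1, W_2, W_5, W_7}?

Yes

We examine all 6 paths between W_4 and W_6:
Path 1: W_4 → W_5 → W_7 ← W_1 → W_6
  W_5 is a chain here and W_5 is conditioned on, so the path is blocked at W_5.
Path 2: W_4 → W_5 → W_6
  W_5 is a chain here and W_5 is conditioned on, so the path is blocked at W_5.
Path 3: W_4 ← W_3 → W_7 ← W_1 → W_6
  W_1 is a fork here and W_1 is conditioned on, so the path is blocked at W_1.
Path 4: W_4 ← W_3 → W_7 ← W_5 → W_6
  W_5 is a fork here and W_5 is conditioned on, so the path is blocked at W_5.
Path 5: W_4 → W_7 ← W_1 → W_6
  W_1 is a fork here and W_1 is conditioned on, so the path is blocked at W_1.
Path 6: W_4 → W_7 ← W_5 → W_6
  W_5 is a fork here and W_5 is conditioned on, so the path is blocked at W_5.
Since every path is blocked, d-separation holds.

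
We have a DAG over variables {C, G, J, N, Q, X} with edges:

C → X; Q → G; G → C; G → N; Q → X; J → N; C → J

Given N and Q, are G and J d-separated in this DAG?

We examine all 3 paths between G and J:
Path 1: G → N ← J
  N is a collider and N is conditioned on, which opens it — no node blocks this path, so it is active.
Path 2: G → C → J
  C is a chain and C is not conditioned on — no node blocks this path, so it is active.
Path 3: G ← Q → X ← C → J
  Q is a fork here and Q is conditioned on, so the path is blocked at Q.
Because an active path exists, G and J are not d-separated.

No — G and J are not d-separated given {N, Q}.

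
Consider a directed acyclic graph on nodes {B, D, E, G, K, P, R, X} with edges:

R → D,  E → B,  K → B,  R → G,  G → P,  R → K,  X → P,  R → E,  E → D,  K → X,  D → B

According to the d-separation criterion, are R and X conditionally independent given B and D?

There are 6 undirected paths between R and X; checking each against the conditioning set {B, D}:
Path 1: R → K → X
  K is a chain and K is not conditioned on — no node blocks this path, so it is active.
Path 2: R → E → B ← K → X
  E is a chain and E is not conditioned on; B is a collider and B is conditioned on, which opens it; K is a fork and K is not conditioned on — no node blocks this path, so it is active.
Path 3: R → E → D → B ← K → X
  D is a chain here and D is conditioned on, so the path is blocked at D.
Path 4: R → G → P ← X
  P is a collider here and neither P nor any of its descendants is conditioned on, so the collider stays closed — the path is blocked at P.
Path 5: R → D → B ← K → X
  D is a chain here and D is conditioned on, so the path is blocked at D.
Path 6: R → D ← E → B ← K → X
  D is a collider and D is conditioned on, which opens it; E is a fork and E is not conditioned on; B is a collider and B is conditioned on, which opens it; K is a fork and K is not conditioned on — no node blocks this path, so it is active.
Because an active path exists, R and X are not d-separated.

No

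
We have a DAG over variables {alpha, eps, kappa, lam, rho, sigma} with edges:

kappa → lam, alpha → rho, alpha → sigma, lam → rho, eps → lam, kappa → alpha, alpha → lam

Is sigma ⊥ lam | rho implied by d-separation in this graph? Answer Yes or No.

There are 3 undirected paths between sigma and lam; checking each against the conditioning set {rho}:
  1. sigma ← alpha → lam — alpha:fork[open] ⇒ active
  2. sigma ← alpha → rho ← lam — alpha:fork[open]; rho:collider[open] ⇒ active
  3. sigma ← alpha ← kappa → lam — alpha:chain[open]; kappa:fork[open] ⇒ active
Because an active path exists, sigma and lam are not d-separated.

No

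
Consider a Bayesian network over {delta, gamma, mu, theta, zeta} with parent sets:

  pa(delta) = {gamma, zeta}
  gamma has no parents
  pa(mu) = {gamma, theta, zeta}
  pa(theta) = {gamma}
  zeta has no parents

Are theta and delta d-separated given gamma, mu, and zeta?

Enumerating the 4 paths from theta to delta and testing each for blocking by {gamma, mu, zeta}:
Path 1: theta ← gamma → mu ← zeta → delta
  gamma is a fork here and gamma is conditioned on, so the path is blocked at gamma.
Path 2: theta ← gamma → delta
  gamma is a fork here and gamma is conditioned on, so the path is blocked at gamma.
Path 3: theta → mu ← zeta → delta
  zeta is a fork here and zeta is conditioned on, so the path is blocked at zeta.
Path 4: theta → mu ← gamma → delta
  gamma is a fork here and gamma is conditioned on, so the path is blocked at gamma.
All paths are blocked; theta ⊥ delta | {gamma, mu, zeta} holds.

Yes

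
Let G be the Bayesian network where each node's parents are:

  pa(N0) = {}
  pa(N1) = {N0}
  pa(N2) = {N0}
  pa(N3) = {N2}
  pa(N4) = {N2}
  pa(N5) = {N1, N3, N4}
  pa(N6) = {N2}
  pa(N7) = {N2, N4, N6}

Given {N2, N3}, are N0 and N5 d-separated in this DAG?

We examine all 5 paths between N0 and N5:
Path 1: N0 → N2 → N6 → N7 ← N4 → N5
  N2 is a chain here and N2 is conditioned on, so the path is blocked at N2.
Path 2: N0 → N2 → N4 → N5
  N2 is a chain here and N2 is conditioned on, so the path is blocked at N2.
Path 3: N0 → N2 → N7 ← N4 → N5
  N2 is a chain here and N2 is conditioned on, so the path is blocked at N2.
Path 4: N0 → N2 → N3 → N5
  N2 is a chain here and N2 is conditioned on, so the path is blocked at N2.
Path 5: N0 → N1 → N5
  N1 is a chain and N1 is not conditioned on — no node blocks this path, so it is active.
Because an active path exists, N0 and N5 are not d-separated.

No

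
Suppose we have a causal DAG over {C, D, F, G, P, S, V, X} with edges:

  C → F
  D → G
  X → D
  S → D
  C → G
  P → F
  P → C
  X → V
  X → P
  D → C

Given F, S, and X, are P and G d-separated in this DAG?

No — P and G are not d-separated given {F, S, X}.

Enumerating the 6 paths from P to G and testing each for blocking by {F, S, X}:
  1. P ← X → D → C → G — X:fork[blocks]; D:chain[open]; C:chain[open] ⇒ blocked
  2. P ← X → D → G — X:fork[blocks]; D:chain[open] ⇒ blocked
  3. P → F ← C ← D → G — F:collider[open]; C:chain[open]; D:fork[open] ⇒ active
  4. P → F ← C → G — F:collider[open]; C:fork[open] ⇒ active
  5. P → C ← D → G — C:collider[open]; D:fork[open] ⇒ active
  6. P → C → G — C:chain[open] ⇒ active
At least one path is unblocked, so d-separation fails.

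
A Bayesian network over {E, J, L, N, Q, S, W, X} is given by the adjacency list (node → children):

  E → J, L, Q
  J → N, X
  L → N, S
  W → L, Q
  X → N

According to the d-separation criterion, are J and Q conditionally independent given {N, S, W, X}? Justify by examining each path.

There are 6 undirected paths between J and Q; checking each against the conditioning set {N, S, W, X}:
Path 1: J ← E → Q
  E is a fork and E is not conditioned on — no node blocks this path, so it is active.
Path 2: J ← E → L ← W → Q
  W is a fork here and W is conditioned on, so the path is blocked at W.
Path 3: J → X → N ← L ← E → Q
  X is a chain here and X is conditioned on, so the path is blocked at X.
Path 4: J → X → N ← L ← W → Q
  X is a chain here and X is conditioned on, so the path is blocked at X.
Path 5: J → N ← L ← E → Q
  N is a collider and N is conditioned on, which opens it; L is a chain and L is not conditioned on; E is a fork and E is not conditioned on — no node blocks this path, so it is active.
Path 6: J → N ← L ← W → Q
  W is a fork here and W is conditioned on, so the path is blocked at W.
Because an active path exists, J and Q are not d-separated.

No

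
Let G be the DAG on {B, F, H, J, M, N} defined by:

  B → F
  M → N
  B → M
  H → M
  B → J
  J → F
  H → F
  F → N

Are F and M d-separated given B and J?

No

There are 4 undirected paths between F and M; checking each against the conditioning set {B, J}:
Path 1: F ← B → M
  B is a fork here and B is conditioned on, so the path is blocked at B.
Path 2: F → N ← M
  N is a collider here and neither N nor any of its descendants is conditioned on, so the collider stays closed — the path is blocked at N.
Path 3: F ← H → M
  H is a fork and H is not conditioned on — no node blocks this path, so it is active.
Path 4: F ← J ← B → M
  J is a chain here and J is conditioned on, so the path is blocked at J.
Since the path F ← H → M is active, F and M are not d-separated given {B, J}.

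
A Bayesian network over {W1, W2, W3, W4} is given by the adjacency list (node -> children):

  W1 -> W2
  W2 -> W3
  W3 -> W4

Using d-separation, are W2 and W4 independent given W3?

Yes — W2 and W4 are d-separated given {W3}.

The only undirected path from W2 to W4 is:
  1. W2 → W3 → W4 — W3:chain[blocks] ⇒ blocked
Since every path is blocked, d-separation holds.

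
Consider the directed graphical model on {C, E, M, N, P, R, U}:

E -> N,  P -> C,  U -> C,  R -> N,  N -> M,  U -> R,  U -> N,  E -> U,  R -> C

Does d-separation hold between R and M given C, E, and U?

No

Enumerating the 5 paths from R to M and testing each for blocking by {C, E, U}:
  1. R ← U → N → M — U:fork[blocks]; N:chain[open] ⇒ blocked
  2. R ← U ← E → N → M — U:chain[blocks]; E:fork[blocks]; N:chain[open] ⇒ blocked
  3. R → N → M — N:chain[open] ⇒ active
  4. R → C ← U → N → M — C:collider[open]; U:fork[blocks]; N:chain[open] ⇒ blocked
  5. R → C ← U ← E → N → M — C:collider[open]; U:chain[blocks]; E:fork[blocks]; N:chain[open] ⇒ blocked
Since the path R → N → M is active, R and M are not d-separated given {C, E, U}.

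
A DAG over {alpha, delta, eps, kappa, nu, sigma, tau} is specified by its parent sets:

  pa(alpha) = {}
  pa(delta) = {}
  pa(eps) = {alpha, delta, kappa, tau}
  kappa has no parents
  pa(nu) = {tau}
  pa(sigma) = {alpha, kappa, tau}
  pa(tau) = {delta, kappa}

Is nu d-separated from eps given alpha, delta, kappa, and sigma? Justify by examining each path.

No

Enumerating the 6 paths from nu to eps and testing each for blocking by {alpha, delta, kappa, sigma}:
  1. nu ← tau → sigma ← kappa → eps — tau:fork[open]; sigma:collider[open]; kappa:fork[blocks] ⇒ blocked
  2. nu ← tau → sigma ← alpha → eps — tau:fork[open]; sigma:collider[open]; alpha:fork[blocks] ⇒ blocked
  3. nu ← tau ← kappa → sigma ← alpha → eps — tau:chain[open]; kappa:fork[blocks]; sigma:collider[open]; alpha:fork[blocks] ⇒ blocked
  4. nu ← tau ← kappa → eps — tau:chain[open]; kappa:fork[blocks] ⇒ blocked
  5. nu ← tau → eps — tau:fork[open] ⇒ active
  6. nu ← tau ← delta → eps — tau:chain[open]; delta:fork[blocks] ⇒ blocked
Because an active path exists, nu and eps are not d-separated.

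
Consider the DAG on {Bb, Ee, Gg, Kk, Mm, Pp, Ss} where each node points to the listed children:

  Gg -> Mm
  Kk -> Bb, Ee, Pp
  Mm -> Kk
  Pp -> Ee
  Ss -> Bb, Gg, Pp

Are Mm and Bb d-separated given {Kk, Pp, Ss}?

Yes

6 paths connect Mm and Bb; each must be blocked for d-separation to hold:
Path 1: Mm ← Gg ← Ss → Bb
  Ss is a fork here and Ss is conditioned on, so the path is blocked at Ss.
Path 2: Mm ← Gg ← Ss → Pp → Ee ← Kk → Bb
  Ss is a fork here and Ss is conditioned on, so the path is blocked at Ss.
Path 3: Mm ← Gg ← Ss → Pp ← Kk → Bb
  Ss is a fork here and Ss is conditioned on, so the path is blocked at Ss.
Path 4: Mm → Kk → Ee ← Pp ← Ss → Bb
  Kk is a chain here and Kk is conditioned on, so the path is blocked at Kk.
Path 5: Mm → Kk → Bb
  Kk is a chain here and Kk is conditioned on, so the path is blocked at Kk.
Path 6: Mm → Kk → Pp ← Ss → Bb
  Kk is a chain here and Kk is conditioned on, so the path is blocked at Kk.
Every path is blocked, so Mm and Bb are d-separated given {Kk, Pp, Ss}.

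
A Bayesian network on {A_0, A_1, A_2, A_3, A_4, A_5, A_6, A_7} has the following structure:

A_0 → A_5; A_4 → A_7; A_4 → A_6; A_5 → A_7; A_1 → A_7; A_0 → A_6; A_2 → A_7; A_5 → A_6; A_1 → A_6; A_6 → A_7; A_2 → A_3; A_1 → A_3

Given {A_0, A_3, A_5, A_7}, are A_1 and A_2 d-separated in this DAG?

6 paths connect A_1 and A_2; each must be blocked for d-separation to hold:
Path 1: A_1 → A_7 ← A_2
  A_7 is a collider and A_7 is conditioned on, which opens it — no node blocks this path, so it is active.
Path 2: A_1 → A_6 ← A_0 → A_5 → A_7 ← A_2
  A_0 is a fork here and A_0 is conditioned on, so the path is blocked at A_0.
Path 3: A_1 → A_6 → A_7 ← A_2
  A_6 is a chain and A_6 is not conditioned on; A_7 is a collider and A_7 is conditioned on, which opens it — no node blocks this path, so it is active.
Path 4: A_1 → A_6 ← A_5 → A_7 ← A_2
  A_5 is a fork here and A_5 is conditioned on, so the path is blocked at A_5.
Path 5: A_1 → A_6 ← A_4 → A_7 ← A_2
  A_6 is a collider and its descendant A_7 is conditioned on, which opens it; A_4 is a fork and A_4 is not conditioned on; A_7 is a collider and A_7 is conditioned on, which opens it — no node blocks this path, so it is active.
Path 6: A_1 → A_3 ← A_2
  A_3 is a collider and A_3 is conditioned on, which opens it — no node blocks this path, so it is active.
Since the path A_1 → A_7 ← A_2 is active, A_1 and A_2 are not d-separated given {A_0, A_3, A_5, A_7}.

No — A_1 and A_2 are not d-separated given {A_0, A_3, A_5, A_7}.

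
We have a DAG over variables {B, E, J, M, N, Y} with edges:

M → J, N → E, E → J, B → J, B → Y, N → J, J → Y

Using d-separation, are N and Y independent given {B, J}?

Yes

We examine all 4 paths between N and Y:
Path 1: N → E → J → Y
  J is a chain here and J is conditioned on, so the path is blocked at J.
Path 2: N → E → J ← B → Y
  B is a fork here and B is conditioned on, so the path is blocked at B.
Path 3: N → J → Y
  J is a chain here and J is conditioned on, so the path is blocked at J.
Path 4: N → J ← B → Y
  B is a fork here and B is conditioned on, so the path is blocked at B.
Since every path is blocked, d-separation holds.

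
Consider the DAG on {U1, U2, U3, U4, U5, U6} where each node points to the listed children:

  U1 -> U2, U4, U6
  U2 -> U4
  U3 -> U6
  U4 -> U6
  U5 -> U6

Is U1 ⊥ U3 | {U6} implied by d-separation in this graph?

There are 3 undirected paths between U1 and U3; checking each against the conditioning set {U6}:
  1. U1 → U4 → U6 ← U3 — U4:chain[open]; U6:collider[open] ⇒ active
  2. U1 → U6 ← U3 — U6:collider[open] ⇒ active
  3. U1 → U2 → U4 → U6 ← U3 — U2:chain[open]; U4:chain[open]; U6:collider[open] ⇒ active
Since the path U1 → U4 → U6 ← U3 is active, U1 and U3 are not d-separated given {U6}.

No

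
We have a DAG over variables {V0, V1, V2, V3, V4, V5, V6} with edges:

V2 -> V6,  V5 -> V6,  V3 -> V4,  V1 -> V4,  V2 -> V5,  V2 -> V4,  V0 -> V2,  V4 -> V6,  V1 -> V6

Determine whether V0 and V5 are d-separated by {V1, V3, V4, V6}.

No — V0 and V5 are not d-separated given {V1, V3, V4, V6}.

4 paths connect V0 and V5; each must be blocked for d-separation to hold:
  1. V0 → V2 → V4 ← V1 → V6 ← V5 — V2:chain[open]; V4:collider[open]; V1:fork[blocks]; V6:collider[open] ⇒ blocked
  2. V0 → V2 → V4 → V6 ← V5 — V2:chain[open]; V4:chain[blocks]; V6:collider[open] ⇒ blocked
  3. V0 → V2 → V5 — V2:chain[open] ⇒ active
  4. V0 → V2 → V6 ← V5 — V2:chain[open]; V6:collider[open] ⇒ active
Because an active path exists, V0 and V5 are not d-separated.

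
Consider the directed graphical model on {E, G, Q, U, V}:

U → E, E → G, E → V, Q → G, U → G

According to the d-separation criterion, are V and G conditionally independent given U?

2 paths connect V and G; each must be blocked for d-separation to hold:
Path 1: V ← E → G
  E is a fork and E is not conditioned on — no node blocks this path, so it is active.
Path 2: V ← E ← U → G
  U is a fork here and U is conditioned on, so the path is blocked at U.
Because an active path exists, V and G are not d-separated.

No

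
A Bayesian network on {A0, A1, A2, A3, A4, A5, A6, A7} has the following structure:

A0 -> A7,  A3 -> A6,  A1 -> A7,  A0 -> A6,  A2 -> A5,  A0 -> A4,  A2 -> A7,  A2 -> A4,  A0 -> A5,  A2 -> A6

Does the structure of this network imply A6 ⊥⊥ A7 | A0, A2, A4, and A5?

Yes — A6 and A7 are d-separated given {A0, A2, A4, A5}.

There are 6 undirected paths between A6 and A7; checking each against the conditioning set {A0, A2, A4, A5}:
  1. A6 ← A0 → A5 ← A2 → A7 — A0:fork[blocks]; A5:collider[open]; A2:fork[blocks] ⇒ blocked
  2. A6 ← A0 → A4 ← A2 → A7 — A0:fork[blocks]; A4:collider[open]; A2:fork[blocks] ⇒ blocked
  3. A6 ← A0 → A7 — A0:fork[blocks] ⇒ blocked
  4. A6 ← A2 → A5 ← A0 → A7 — A2:fork[blocks]; A5:collider[open]; A0:fork[blocks] ⇒ blocked
  5. A6 ← A2 → A4 ← A0 → A7 — A2:fork[blocks]; A4:collider[open]; A0:fork[blocks] ⇒ blocked
  6. A6 ← A2 → A7 — A2:fork[blocks] ⇒ blocked
Since every path is blocked, d-separation holds.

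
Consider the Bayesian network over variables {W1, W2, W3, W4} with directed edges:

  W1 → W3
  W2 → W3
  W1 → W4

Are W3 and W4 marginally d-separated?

No

There is one path between W3 and W4:
  1. W3 ← W1 → W4 — W1:fork[open] ⇒ active
Because an active path exists, W3 and W4 are not d-separated.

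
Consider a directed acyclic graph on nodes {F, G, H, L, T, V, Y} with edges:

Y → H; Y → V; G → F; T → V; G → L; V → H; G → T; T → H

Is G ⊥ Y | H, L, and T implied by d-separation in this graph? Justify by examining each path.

There are 4 undirected paths between G and Y; checking each against the conditioning set {H, L, T}:
  1. G → T → V ← Y — T:chain[blocks]; V:collider[open] ⇒ blocked
  2. G → T → V → H ← Y — T:chain[blocks]; V:chain[open]; H:collider[open] ⇒ blocked
  3. G → T → H ← V ← Y — T:chain[blocks]; H:collider[open]; V:chain[open] ⇒ blocked
  4. G → T → H ← Y — T:chain[blocks]; H:collider[open] ⇒ blocked
Since every path is blocked, d-separation holds.

Yes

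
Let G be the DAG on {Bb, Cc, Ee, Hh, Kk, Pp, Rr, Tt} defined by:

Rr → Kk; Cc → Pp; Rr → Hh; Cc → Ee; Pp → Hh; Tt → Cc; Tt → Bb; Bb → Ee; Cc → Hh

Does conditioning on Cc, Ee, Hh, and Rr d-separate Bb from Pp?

Yes

There are 4 undirected paths between Bb and Pp; checking each against the conditioning set {Cc, Ee, Hh, Rr}:
Path 1: Bb ← Tt → Cc → Hh ← Pp
  Cc is a chain here and Cc is conditioned on, so the path is blocked at Cc.
Path 2: Bb ← Tt → Cc → Pp
  Cc is a chain here and Cc is conditioned on, so the path is blocked at Cc.
Path 3: Bb → Ee ← Cc → Hh ← Pp
  Cc is a fork here and Cc is conditioned on, so the path is blocked at Cc.
Path 4: Bb → Ee ← Cc → Pp
  Cc is a fork here and Cc is conditioned on, so the path is blocked at Cc.
Since every path is blocked, d-separation holds.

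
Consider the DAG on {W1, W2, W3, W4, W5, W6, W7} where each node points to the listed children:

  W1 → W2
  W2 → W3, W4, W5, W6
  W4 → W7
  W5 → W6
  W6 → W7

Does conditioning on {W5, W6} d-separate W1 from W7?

No — W1 and W7 are not d-separated given {W5, W6}.

We examine all 3 paths between W1 and W7:
Path 1: W1 → W2 → W5 → W6 → W7
  W5 is a chain here and W5 is conditioned on, so the path is blocked at W5.
Path 2: W1 → W2 → W6 → W7
  W6 is a chain here and W6 is conditioned on, so the path is blocked at W6.
Path 3: W1 → W2 → W4 → W7
  W2 is a chain and W2 is not conditioned on; W4 is a chain and W4 is not conditioned on — no node blocks this path, so it is active.
Since the path W1 → W2 → W4 → W7 is active, W1 and W7 are not d-separated given {W5, W6}.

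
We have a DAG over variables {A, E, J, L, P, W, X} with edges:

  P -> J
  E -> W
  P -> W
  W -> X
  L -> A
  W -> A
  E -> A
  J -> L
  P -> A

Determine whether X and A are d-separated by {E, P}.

We examine all 4 paths between X and A:
Path 1: X ← W ← E → A
  E is a fork here and E is conditioned on, so the path is blocked at E.
Path 2: X ← W → A
  W is a fork and W is not conditioned on — no node blocks this path, so it is active.
Path 3: X ← W ← P → J → L → A
  P is a fork here and P is conditioned on, so the path is blocked at P.
Path 4: X ← W ← P → A
  P is a fork here and P is conditioned on, so the path is blocked at P.
Since the path X ← W → A is active, X and A are not d-separated given {E, P}.

No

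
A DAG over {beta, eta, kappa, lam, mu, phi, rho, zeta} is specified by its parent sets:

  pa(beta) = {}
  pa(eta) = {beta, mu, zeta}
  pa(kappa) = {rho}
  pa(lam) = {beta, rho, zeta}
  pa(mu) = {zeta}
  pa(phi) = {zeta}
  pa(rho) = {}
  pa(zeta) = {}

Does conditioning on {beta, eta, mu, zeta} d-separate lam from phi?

There are 3 undirected paths between lam and phi; checking each against the conditioning set {beta, eta, mu, zeta}:
Path 1: lam ← zeta → phi
  zeta is a fork here and zeta is conditioned on, so the path is blocked at zeta.
Path 2: lam ← beta → eta ← zeta → phi
  beta is a fork here and beta is conditioned on, so the path is blocked at beta.
Path 3: lam ← beta → eta ← mu ← zeta → phi
  beta is a fork here and beta is conditioned on, so the path is blocked at beta.
Every path is blocked, so lam and phi are d-separated given {beta, eta, mu, zeta}.

Yes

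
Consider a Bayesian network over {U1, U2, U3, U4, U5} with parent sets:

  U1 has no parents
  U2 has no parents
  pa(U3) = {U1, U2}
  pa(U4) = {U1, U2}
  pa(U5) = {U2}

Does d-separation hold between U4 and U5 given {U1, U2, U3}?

2 paths connect U4 and U5; each must be blocked for d-separation to hold:
Path 1: U4 ← U1 → U3 ← U2 → U5
  U1 is a fork here and U1 is conditioned on, so the path is blocked at U1.
Path 2: U4 ← U2 → U5
  U2 is a fork here and U2 is conditioned on, so the path is blocked at U2.
Since every path is blocked, d-separation holds.

Yes — U4 and U5 are d-separated given {U1, U2, U3}.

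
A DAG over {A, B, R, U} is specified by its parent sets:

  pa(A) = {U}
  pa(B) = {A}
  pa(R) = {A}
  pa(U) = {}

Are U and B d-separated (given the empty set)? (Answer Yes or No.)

There is one path between U and B:
Path 1: U → A → B
  A is a chain and A is not conditioned on — no node blocks this path, so it is active.
At least one path is unblocked, so d-separation fails.

No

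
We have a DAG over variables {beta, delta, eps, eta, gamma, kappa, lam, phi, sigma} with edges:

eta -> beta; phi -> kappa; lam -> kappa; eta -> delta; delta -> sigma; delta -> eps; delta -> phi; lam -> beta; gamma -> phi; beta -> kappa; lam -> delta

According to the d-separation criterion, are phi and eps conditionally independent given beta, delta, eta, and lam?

We examine all 5 paths between phi and eps:
  1. phi ← delta → eps — delta:fork[blocks] ⇒ blocked
  2. phi → kappa ← lam → delta → eps — kappa:collider[blocks]; lam:fork[blocks]; delta:chain[blocks] ⇒ blocked
  3. phi → kappa ← lam → beta ← eta → delta → eps — kappa:collider[blocks]; lam:fork[blocks]; beta:collider[open]; eta:fork[blocks]; delta:chain[blocks] ⇒ blocked
  4. phi → kappa ← beta ← lam → delta → eps — kappa:collider[blocks]; beta:chain[blocks]; lam:fork[blocks]; delta:chain[blocks] ⇒ blocked
  5. phi → kappa ← beta ← eta → delta → eps — kappa:collider[blocks]; beta:chain[blocks]; eta:fork[blocks]; delta:chain[blocks] ⇒ blocked
Every path is blocked, so phi and eps are d-separated given {beta, delta, eta, lam}.

Yes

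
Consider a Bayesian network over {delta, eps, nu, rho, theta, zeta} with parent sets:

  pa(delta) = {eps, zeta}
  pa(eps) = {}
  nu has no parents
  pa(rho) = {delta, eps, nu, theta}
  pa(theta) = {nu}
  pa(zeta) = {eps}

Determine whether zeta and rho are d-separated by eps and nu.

There are 4 undirected paths between zeta and rho; checking each against the conditioning set {eps, nu}:
Path 1: zeta → delta ← eps → rho
  delta is a collider here and neither delta nor any of its descendants is conditioned on, so the collider stays closed — the path is blocked at delta.
Path 2: zeta → delta → rho
  delta is a chain and delta is not conditioned on — no node blocks this path, so it is active.
Path 3: zeta ← eps → delta → rho
  eps is a fork here and eps is conditioned on, so the path is blocked at eps.
Path 4: zeta ← eps → rho
  eps is a fork here and eps is conditioned on, so the path is blocked at eps.
At least one path is unblocked, so d-separation fails.

No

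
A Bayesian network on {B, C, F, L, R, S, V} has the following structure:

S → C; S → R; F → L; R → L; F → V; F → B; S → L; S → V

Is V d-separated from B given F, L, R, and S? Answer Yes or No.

Yes

3 paths connect V and B; each must be blocked for d-separation to hold:
  1. V ← F → B — F:fork[blocks] ⇒ blocked
  2. V ← S → R → L ← F → B — S:fork[blocks]; R:chain[blocks]; L:collider[open]; F:fork[blocks] ⇒ blocked
  3. V ← S → L ← F → B — S:fork[blocks]; L:collider[open]; F:fork[blocks] ⇒ blocked
All paths are blocked; V ⊥ B | {F, L, R, S} holds.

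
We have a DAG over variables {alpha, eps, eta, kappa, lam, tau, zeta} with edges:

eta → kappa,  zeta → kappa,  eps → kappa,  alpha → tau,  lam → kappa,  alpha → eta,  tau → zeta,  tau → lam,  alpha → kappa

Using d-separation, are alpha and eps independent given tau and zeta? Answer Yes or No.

Yes — alpha and eps are d-separated given {tau, zeta}.

We examine all 4 paths between alpha and eps:
Path 1: alpha → kappa ← eps
  kappa is a collider here and neither kappa nor any of its descendants is conditioned on, so the collider stays closed — the path is blocked at kappa.
Path 2: alpha → tau → zeta → kappa ← eps
  tau is a chain here and tau is conditioned on, so the path is blocked at tau.
Path 3: alpha → tau → lam → kappa ← eps
  tau is a chain here and tau is conditioned on, so the path is blocked at tau.
Path 4: alpha → eta → kappa ← eps
  kappa is a collider here and neither kappa nor any of its descendants is conditioned on, so the collider stays closed — the path is blocked at kappa.
Since every path is blocked, d-separation holds.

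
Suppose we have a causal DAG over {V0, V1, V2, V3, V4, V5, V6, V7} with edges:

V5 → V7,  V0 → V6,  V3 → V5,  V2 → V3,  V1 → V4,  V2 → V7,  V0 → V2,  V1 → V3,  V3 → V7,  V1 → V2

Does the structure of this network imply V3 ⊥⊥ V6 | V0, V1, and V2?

There are 4 undirected paths between V3 and V6; checking each against the conditioning set {V0, V1, V2}:
  1. V3 → V7 ← V2 ← V0 → V6 — V7:collider[blocks]; V2:chain[blocks]; V0:fork[blocks] ⇒ blocked
  2. V3 ← V1 → V2 ← V0 → V6 — V1:fork[blocks]; V2:collider[open]; V0:fork[blocks] ⇒ blocked
  3. V3 ← V2 ← V0 → V6 — V2:chain[blocks]; V0:fork[blocks] ⇒ blocked
  4. V3 → V5 → V7 ← V2 ← V0 → V6 — V5:chain[open]; V7:collider[blocks]; V2:chain[blocks]; V0:fork[blocks] ⇒ blocked
Since every path is blocked, d-separation holds.

Yes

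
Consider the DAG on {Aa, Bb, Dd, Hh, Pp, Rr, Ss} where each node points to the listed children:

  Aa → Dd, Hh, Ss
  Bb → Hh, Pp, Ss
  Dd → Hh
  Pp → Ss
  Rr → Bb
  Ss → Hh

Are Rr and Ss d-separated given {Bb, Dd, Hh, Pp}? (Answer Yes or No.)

Yes — Rr and Ss are d-separated given {Bb, Dd, Hh, Pp}.

We examine all 5 paths between Rr and Ss:
Path 1: Rr → Bb → Ss
  Bb is a chain here and Bb is conditioned on, so the path is blocked at Bb.
Path 2: Rr → Bb → Pp → Ss
  Bb is a chain here and Bb is conditioned on, so the path is blocked at Bb.
Path 3: Rr → Bb → Hh ← Dd ← Aa → Ss
  Bb is a chain here and Bb is conditioned on, so the path is blocked at Bb.
Path 4: Rr → Bb → Hh ← Ss
  Bb is a chain here and Bb is conditioned on, so the path is blocked at Bb.
Path 5: Rr → Bb → Hh ← Aa → Ss
  Bb is a chain here and Bb is conditioned on, so the path is blocked at Bb.
Since every path is blocked, d-separation holds.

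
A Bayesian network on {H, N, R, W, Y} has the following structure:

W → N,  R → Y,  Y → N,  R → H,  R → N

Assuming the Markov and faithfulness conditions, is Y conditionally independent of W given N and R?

No — Y and W are not d-separated given {N, R}.

We examine all 2 paths between Y and W:
Path 1: Y → N ← W
  N is a collider and N is conditioned on, which opens it — no node blocks this path, so it is active.
Path 2: Y ← R → N ← W
  R is a fork here and R is conditioned on, so the path is blocked at R.
Since the path Y → N ← W is active, Y and W are not d-separated given {N, R}.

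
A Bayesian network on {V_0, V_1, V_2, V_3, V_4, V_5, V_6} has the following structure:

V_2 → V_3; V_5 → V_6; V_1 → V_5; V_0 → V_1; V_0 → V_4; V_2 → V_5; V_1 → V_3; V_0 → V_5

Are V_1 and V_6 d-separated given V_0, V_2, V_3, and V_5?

Yes

3 paths connect V_1 and V_6; each must be blocked for d-separation to hold:
Path 1: V_1 → V_5 → V_6
  V_5 is a chain here and V_5 is conditioned on, so the path is blocked at V_5.
Path 2: V_1 → V_3 ← V_2 → V_5 → V_6
  V_2 is a fork here and V_2 is conditioned on, so the path is blocked at V_2.
Path 3: V_1 ← V_0 → V_5 → V_6
  V_0 is a fork here and V_0 is conditioned on, so the path is blocked at V_0.
All paths are blocked; V_1 ⊥ V_6 | {V_0, V_2, V_3, V_5} holds.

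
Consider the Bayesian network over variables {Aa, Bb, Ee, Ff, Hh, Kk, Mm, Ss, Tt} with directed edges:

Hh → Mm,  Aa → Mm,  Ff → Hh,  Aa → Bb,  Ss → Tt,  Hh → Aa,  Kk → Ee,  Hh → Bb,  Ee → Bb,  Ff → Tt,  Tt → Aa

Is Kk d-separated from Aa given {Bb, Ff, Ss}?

There are 4 undirected paths between Kk and Aa; checking each against the conditioning set {Bb, Ff, Ss}:
Path 1: Kk → Ee → Bb ← Hh ← Ff → Tt → Aa
  Ff is a fork here and Ff is conditioned on, so the path is blocked at Ff.
Path 2: Kk → Ee → Bb ← Hh → Mm ← Aa
  Mm is a collider here and neither Mm nor any of its descendants is conditioned on, so the collider stays closed — the path is blocked at Mm.
Path 3: Kk → Ee → Bb ← Hh → Aa
  Ee is a chain and Ee is not conditioned on; Bb is a collider and Bb is conditioned on, which opens it; Hh is a fork and Hh is not conditioned on — no node blocks this path, so it is active.
Path 4: Kk → Ee → Bb ← Aa
  Ee is a chain and Ee is not conditioned on; Bb is a collider and Bb is conditioned on, which opens it — no node blocks this path, so it is active.
Since the path Kk → Ee → Bb ← Hh → Aa is active, Kk and Aa are not d-separated given {Bb, Ff, Ss}.

No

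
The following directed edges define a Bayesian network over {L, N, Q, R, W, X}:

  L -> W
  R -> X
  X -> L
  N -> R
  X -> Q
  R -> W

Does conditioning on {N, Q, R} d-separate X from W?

2 paths connect X and W; each must be blocked for d-separation to hold:
Path 1: X ← R → W
  R is a fork here and R is conditioned on, so the path is blocked at R.
Path 2: X → L → W
  L is a chain and L is not conditioned on — no node blocks this path, so it is active.
Because an active path exists, X and W are not d-separated.

No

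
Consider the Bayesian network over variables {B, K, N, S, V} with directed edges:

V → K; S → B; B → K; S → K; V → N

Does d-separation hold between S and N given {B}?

Yes — S and N are d-separated given {B}.

2 paths connect S and N; each must be blocked for d-separation to hold:
Path 1: S → B → K ← V → N
  B is a chain here and B is conditioned on, so the path is blocked at B.
Path 2: S → K ← V → N
  K is a collider here and neither K nor any of its descendants is conditioned on, so the collider stays closed — the path is blocked at K.
All paths are blocked; S ⊥ N | {B} holds.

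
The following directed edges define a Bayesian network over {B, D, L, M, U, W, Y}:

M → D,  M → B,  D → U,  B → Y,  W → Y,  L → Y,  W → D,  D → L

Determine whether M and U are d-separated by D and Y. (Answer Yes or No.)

There are 3 undirected paths between M and U; checking each against the conditioning set {D, Y}:
Path 1: M → B → Y ← L ← D → U
  D is a fork here and D is conditioned on, so the path is blocked at D.
Path 2: M → B → Y ← W → D → U
  D is a chain here and D is conditioned on, so the path is blocked at D.
Path 3: M → D → U
  D is a chain here and D is conditioned on, so the path is blocked at D.
Since every path is blocked, d-separation holds.

Yes — M and U are d-separated given {D, Y}.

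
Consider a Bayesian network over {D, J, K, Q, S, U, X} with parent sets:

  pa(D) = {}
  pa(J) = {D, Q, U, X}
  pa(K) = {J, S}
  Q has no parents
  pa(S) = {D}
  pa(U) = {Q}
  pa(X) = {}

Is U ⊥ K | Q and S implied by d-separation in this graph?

There are 4 undirected paths between U and K; checking each against the conditioning set {Q, S}:
  1. U ← Q → J ← D → S → K — Q:fork[blocks]; J:collider[blocks]; D:fork[open]; S:chain[blocks] ⇒ blocked
  2. U ← Q → J → K — Q:fork[blocks]; J:chain[open] ⇒ blocked
  3. U → J ← D → S → K — J:collider[blocks]; D:fork[open]; S:chain[blocks] ⇒ blocked
  4. U → J → K — J:chain[open] ⇒ active
At least one path is unblocked, so d-separation fails.

No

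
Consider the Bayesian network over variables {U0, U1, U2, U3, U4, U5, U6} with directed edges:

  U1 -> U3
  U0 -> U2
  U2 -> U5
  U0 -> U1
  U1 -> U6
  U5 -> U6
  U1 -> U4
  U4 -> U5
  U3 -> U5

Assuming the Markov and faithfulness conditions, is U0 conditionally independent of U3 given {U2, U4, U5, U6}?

Enumerating the 6 paths from U0 to U3 and testing each for blocking by {U2, U4, U5, U6}:
Path 1: U0 → U1 → U4 → U5 ← U3
  U4 is a chain here and U4 is conditioned on, so the path is blocked at U4.
Path 2: U0 → U1 → U3
  U1 is a chain and U1 is not conditioned on — no node blocks this path, so it is active.
Path 3: U0 → U1 → U6 ← U5 ← U3
  U5 is a chain here and U5 is conditioned on, so the path is blocked at U5.
Path 4: U0 → U2 → U5 ← U4 ← U1 → U3
  U2 is a chain here and U2 is conditioned on, so the path is blocked at U2.
Path 5: U0 → U2 → U5 ← U3
  U2 is a chain here and U2 is conditioned on, so the path is blocked at U2.
Path 6: U0 → U2 → U5 → U6 ← U1 → U3
  U2 is a chain here and U2 is conditioned on, so the path is blocked at U2.
Since the path U0 → U1 → U3 is active, U0 and U3 are not d-separated given {U2, U4, U5, U6}.

No — U0 and U3 are not d-separated given {U2, U4, U5, U6}.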